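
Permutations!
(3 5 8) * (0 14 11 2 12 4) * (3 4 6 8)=(0 14 11 2 12 6 8 4)(3 5)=[14, 1, 12, 5, 0, 3, 8, 7, 4, 9, 10, 2, 6, 13, 11]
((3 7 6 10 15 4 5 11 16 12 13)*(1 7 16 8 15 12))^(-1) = ((1 7 6 10 12 13 3 16)(4 5 11 8 15))^(-1) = (1 16 3 13 12 10 6 7)(4 15 8 11 5)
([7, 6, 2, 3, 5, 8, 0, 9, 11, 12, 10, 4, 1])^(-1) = [6, 12, 2, 3, 11, 4, 1, 0, 5, 7, 10, 8, 9]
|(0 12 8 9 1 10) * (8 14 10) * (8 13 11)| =20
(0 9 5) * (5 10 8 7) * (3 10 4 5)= [9, 1, 2, 10, 5, 0, 6, 3, 7, 4, 8]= (0 9 4 5)(3 10 8 7)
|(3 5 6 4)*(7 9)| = 4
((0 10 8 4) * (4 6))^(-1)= (0 4 6 8 10)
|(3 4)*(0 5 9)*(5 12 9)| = |(0 12 9)(3 4)| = 6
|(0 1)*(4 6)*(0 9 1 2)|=2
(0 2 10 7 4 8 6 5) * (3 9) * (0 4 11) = (0 2 10 7 11)(3 9)(4 8 6 5) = [2, 1, 10, 9, 8, 4, 5, 11, 6, 3, 7, 0]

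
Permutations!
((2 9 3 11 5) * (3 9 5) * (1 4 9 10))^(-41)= (1 10 9 4)(2 5)(3 11)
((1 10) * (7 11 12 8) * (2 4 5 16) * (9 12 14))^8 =((1 10)(2 4 5 16)(7 11 14 9 12 8))^8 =(16)(7 14 12)(8 11 9)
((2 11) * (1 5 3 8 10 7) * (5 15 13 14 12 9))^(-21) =(1 15 13 14 12 9 5 3 8 10 7)(2 11)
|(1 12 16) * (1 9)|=|(1 12 16 9)|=4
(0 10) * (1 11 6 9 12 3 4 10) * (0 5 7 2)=(0 1 11 6 9 12 3 4 10 5 7 2)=[1, 11, 0, 4, 10, 7, 9, 2, 8, 12, 5, 6, 3]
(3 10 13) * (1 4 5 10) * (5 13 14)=(1 4 13 3)(5 10 14)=[0, 4, 2, 1, 13, 10, 6, 7, 8, 9, 14, 11, 12, 3, 5]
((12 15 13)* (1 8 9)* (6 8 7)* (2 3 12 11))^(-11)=(1 9 8 6 7)(2 3 12 15 13 11)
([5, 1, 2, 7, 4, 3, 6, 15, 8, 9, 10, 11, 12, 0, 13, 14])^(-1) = [13, 1, 2, 5, 4, 0, 6, 3, 8, 9, 10, 11, 12, 14, 15, 7]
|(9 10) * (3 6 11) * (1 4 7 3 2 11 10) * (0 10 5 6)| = 14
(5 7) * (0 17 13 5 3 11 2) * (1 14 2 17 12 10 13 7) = [12, 14, 0, 11, 4, 1, 6, 3, 8, 9, 13, 17, 10, 5, 2, 15, 16, 7] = (0 12 10 13 5 1 14 2)(3 11 17 7)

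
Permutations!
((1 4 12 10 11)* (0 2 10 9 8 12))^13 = ((0 2 10 11 1 4)(8 12 9))^13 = (0 2 10 11 1 4)(8 12 9)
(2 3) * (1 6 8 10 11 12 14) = (1 6 8 10 11 12 14)(2 3) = [0, 6, 3, 2, 4, 5, 8, 7, 10, 9, 11, 12, 14, 13, 1]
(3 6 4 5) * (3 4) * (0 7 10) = (0 7 10)(3 6)(4 5) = [7, 1, 2, 6, 5, 4, 3, 10, 8, 9, 0]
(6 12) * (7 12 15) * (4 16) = [0, 1, 2, 3, 16, 5, 15, 12, 8, 9, 10, 11, 6, 13, 14, 7, 4] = (4 16)(6 15 7 12)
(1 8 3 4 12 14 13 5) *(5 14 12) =(1 8 3 4 5)(13 14) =[0, 8, 2, 4, 5, 1, 6, 7, 3, 9, 10, 11, 12, 14, 13]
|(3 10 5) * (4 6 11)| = |(3 10 5)(4 6 11)| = 3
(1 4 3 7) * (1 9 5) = (1 4 3 7 9 5) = [0, 4, 2, 7, 3, 1, 6, 9, 8, 5]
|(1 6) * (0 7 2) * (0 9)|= 4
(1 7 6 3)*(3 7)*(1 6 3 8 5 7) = (1 8 5 7 3 6) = [0, 8, 2, 6, 4, 7, 1, 3, 5]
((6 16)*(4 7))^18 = ((4 7)(6 16))^18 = (16)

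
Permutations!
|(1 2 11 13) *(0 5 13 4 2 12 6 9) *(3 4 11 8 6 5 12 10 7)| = 13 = |(0 12 5 13 1 10 7 3 4 2 8 6 9)|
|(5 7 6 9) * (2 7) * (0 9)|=|(0 9 5 2 7 6)|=6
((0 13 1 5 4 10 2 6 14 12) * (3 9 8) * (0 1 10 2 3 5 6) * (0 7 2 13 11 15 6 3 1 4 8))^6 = ((0 11 15 6 14 12 4 13 10 1 3 9)(2 7)(5 8))^6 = (0 4)(1 6)(3 14)(9 12)(10 15)(11 13)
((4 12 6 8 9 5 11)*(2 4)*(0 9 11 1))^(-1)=(0 1 5 9)(2 11 8 6 12 4)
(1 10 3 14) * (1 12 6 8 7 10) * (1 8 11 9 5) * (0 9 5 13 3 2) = [9, 8, 0, 14, 4, 1, 11, 10, 7, 13, 2, 5, 6, 3, 12] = (0 9 13 3 14 12 6 11 5 1 8 7 10 2)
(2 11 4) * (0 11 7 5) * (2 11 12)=[12, 1, 7, 3, 11, 0, 6, 5, 8, 9, 10, 4, 2]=(0 12 2 7 5)(4 11)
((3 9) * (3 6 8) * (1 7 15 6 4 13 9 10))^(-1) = ((1 7 15 6 8 3 10)(4 13 9))^(-1) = (1 10 3 8 6 15 7)(4 9 13)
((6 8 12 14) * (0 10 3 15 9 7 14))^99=((0 10 3 15 9 7 14 6 8 12))^99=(0 12 8 6 14 7 9 15 3 10)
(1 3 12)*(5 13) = [0, 3, 2, 12, 4, 13, 6, 7, 8, 9, 10, 11, 1, 5] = (1 3 12)(5 13)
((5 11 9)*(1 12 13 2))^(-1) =(1 2 13 12)(5 9 11) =((1 12 13 2)(5 11 9))^(-1)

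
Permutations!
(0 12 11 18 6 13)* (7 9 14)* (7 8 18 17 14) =(0 12 11 17 14 8 18 6 13)(7 9) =[12, 1, 2, 3, 4, 5, 13, 9, 18, 7, 10, 17, 11, 0, 8, 15, 16, 14, 6]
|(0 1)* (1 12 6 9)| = |(0 12 6 9 1)| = 5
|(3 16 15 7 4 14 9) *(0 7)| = |(0 7 4 14 9 3 16 15)| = 8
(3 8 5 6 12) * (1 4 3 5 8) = (1 4 3)(5 6 12) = [0, 4, 2, 1, 3, 6, 12, 7, 8, 9, 10, 11, 5]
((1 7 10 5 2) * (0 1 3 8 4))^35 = (0 4 8 3 2 5 10 7 1)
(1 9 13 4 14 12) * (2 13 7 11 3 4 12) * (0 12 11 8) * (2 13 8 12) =(0 2 8)(1 9 7 12)(3 4 14 13 11) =[2, 9, 8, 4, 14, 5, 6, 12, 0, 7, 10, 3, 1, 11, 13]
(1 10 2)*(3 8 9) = (1 10 2)(3 8 9) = [0, 10, 1, 8, 4, 5, 6, 7, 9, 3, 2]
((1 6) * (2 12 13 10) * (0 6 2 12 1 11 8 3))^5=(1 2)(10 13 12)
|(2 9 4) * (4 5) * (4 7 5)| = 6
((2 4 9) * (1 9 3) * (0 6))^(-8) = (1 2 3 9 4)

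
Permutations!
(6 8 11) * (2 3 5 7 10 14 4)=(2 3 5 7 10 14 4)(6 8 11)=[0, 1, 3, 5, 2, 7, 8, 10, 11, 9, 14, 6, 12, 13, 4]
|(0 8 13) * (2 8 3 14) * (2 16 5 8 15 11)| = 21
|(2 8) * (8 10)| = |(2 10 8)| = 3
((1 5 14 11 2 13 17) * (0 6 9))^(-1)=(0 9 6)(1 17 13 2 11 14 5)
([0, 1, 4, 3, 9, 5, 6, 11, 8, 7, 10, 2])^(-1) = [0, 1, 11, 3, 2, 5, 6, 9, 8, 4, 10, 7]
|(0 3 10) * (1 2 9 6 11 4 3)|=9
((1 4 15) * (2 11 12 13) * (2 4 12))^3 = (1 4 12 15 13)(2 11)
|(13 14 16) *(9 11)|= 6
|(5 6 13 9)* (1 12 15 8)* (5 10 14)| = 12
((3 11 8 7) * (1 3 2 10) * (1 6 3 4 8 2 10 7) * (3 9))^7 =((1 4 8)(2 7 10 6 9 3 11))^7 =(11)(1 4 8)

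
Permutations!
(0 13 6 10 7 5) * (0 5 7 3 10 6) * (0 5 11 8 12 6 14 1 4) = (0 13 5 11 8 12 6 14 1 4)(3 10) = [13, 4, 2, 10, 0, 11, 14, 7, 12, 9, 3, 8, 6, 5, 1]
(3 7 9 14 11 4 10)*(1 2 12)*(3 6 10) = (1 2 12)(3 7 9 14 11 4)(6 10) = [0, 2, 12, 7, 3, 5, 10, 9, 8, 14, 6, 4, 1, 13, 11]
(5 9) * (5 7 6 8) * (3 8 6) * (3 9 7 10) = [0, 1, 2, 8, 4, 7, 6, 9, 5, 10, 3] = (3 8 5 7 9 10)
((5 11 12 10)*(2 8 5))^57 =(2 11)(5 10)(8 12)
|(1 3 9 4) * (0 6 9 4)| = |(0 6 9)(1 3 4)| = 3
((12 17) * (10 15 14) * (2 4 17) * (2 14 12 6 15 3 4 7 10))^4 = (2 4 12 10 6)(3 15 7 17 14)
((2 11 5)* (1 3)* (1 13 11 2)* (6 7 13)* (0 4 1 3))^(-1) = ((0 4 1)(3 6 7 13 11 5))^(-1) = (0 1 4)(3 5 11 13 7 6)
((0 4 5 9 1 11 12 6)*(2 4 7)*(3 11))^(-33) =(12)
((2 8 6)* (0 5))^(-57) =(8)(0 5)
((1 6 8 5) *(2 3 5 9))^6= ((1 6 8 9 2 3 5))^6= (1 5 3 2 9 8 6)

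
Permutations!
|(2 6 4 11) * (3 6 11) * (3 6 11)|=|(2 3 11)(4 6)|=6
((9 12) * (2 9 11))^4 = ((2 9 12 11))^4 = (12)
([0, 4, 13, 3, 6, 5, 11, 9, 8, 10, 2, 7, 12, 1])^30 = [0, 11, 4, 3, 7, 5, 9, 2, 8, 13, 1, 10, 12, 6]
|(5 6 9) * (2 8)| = |(2 8)(5 6 9)| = 6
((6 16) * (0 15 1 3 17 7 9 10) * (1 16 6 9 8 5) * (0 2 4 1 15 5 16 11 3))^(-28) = (17)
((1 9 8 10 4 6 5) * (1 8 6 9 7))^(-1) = (1 7)(4 10 8 5 6 9) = ((1 7)(4 9 6 5 8 10))^(-1)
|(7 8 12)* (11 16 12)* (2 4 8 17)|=8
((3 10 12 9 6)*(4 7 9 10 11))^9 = (3 7)(4 6)(9 11)(10 12)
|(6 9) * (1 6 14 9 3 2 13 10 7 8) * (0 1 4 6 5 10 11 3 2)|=12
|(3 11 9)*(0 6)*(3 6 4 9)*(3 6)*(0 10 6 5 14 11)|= 12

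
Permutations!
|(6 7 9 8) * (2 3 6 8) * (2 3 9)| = 5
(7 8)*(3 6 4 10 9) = (3 6 4 10 9)(7 8) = [0, 1, 2, 6, 10, 5, 4, 8, 7, 3, 9]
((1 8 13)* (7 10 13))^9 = (1 13 10 7 8)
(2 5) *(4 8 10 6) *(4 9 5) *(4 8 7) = (2 8 10 6 9 5)(4 7) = [0, 1, 8, 3, 7, 2, 9, 4, 10, 5, 6]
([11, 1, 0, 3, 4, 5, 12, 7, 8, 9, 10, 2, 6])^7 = (0 11 2)(6 12)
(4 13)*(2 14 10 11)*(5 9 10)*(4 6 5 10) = (2 14 10 11)(4 13 6 5 9) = [0, 1, 14, 3, 13, 9, 5, 7, 8, 4, 11, 2, 12, 6, 10]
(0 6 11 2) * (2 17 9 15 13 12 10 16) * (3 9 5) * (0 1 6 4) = (0 4)(1 6 11 17 5 3 9 15 13 12 10 16 2) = [4, 6, 1, 9, 0, 3, 11, 7, 8, 15, 16, 17, 10, 12, 14, 13, 2, 5]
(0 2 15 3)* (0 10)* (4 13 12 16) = (0 2 15 3 10)(4 13 12 16) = [2, 1, 15, 10, 13, 5, 6, 7, 8, 9, 0, 11, 16, 12, 14, 3, 4]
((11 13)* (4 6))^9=(4 6)(11 13)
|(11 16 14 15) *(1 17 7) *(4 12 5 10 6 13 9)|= |(1 17 7)(4 12 5 10 6 13 9)(11 16 14 15)|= 84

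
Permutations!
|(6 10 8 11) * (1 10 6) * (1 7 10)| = |(7 10 8 11)| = 4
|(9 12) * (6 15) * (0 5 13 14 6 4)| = |(0 5 13 14 6 15 4)(9 12)| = 14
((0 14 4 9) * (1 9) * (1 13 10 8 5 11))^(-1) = ((0 14 4 13 10 8 5 11 1 9))^(-1) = (0 9 1 11 5 8 10 13 4 14)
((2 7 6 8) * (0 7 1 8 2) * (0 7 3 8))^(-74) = (0 7 1 8 2 3 6)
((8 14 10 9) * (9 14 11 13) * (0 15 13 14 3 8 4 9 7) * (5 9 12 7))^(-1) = (0 7 12 4 9 5 13 15)(3 10 14 11 8)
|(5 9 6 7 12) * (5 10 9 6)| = 6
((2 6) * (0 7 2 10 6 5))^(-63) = ((0 7 2 5)(6 10))^(-63) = (0 7 2 5)(6 10)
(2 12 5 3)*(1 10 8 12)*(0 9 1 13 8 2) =(0 9 1 10 2 13 8 12 5 3) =[9, 10, 13, 0, 4, 3, 6, 7, 12, 1, 2, 11, 5, 8]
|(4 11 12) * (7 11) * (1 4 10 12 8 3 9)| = 14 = |(1 4 7 11 8 3 9)(10 12)|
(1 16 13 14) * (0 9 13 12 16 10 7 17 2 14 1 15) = (0 9 13 1 10 7 17 2 14 15)(12 16) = [9, 10, 14, 3, 4, 5, 6, 17, 8, 13, 7, 11, 16, 1, 15, 0, 12, 2]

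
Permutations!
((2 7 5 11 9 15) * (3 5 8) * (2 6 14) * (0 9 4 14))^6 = (0 15)(2 4 5 8)(3 7 14 11)(6 9)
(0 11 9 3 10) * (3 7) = (0 11 9 7 3 10) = [11, 1, 2, 10, 4, 5, 6, 3, 8, 7, 0, 9]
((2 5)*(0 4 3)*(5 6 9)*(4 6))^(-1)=((0 6 9 5 2 4 3))^(-1)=(0 3 4 2 5 9 6)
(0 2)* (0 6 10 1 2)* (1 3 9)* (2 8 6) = (1 8 6 10 3 9) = [0, 8, 2, 9, 4, 5, 10, 7, 6, 1, 3]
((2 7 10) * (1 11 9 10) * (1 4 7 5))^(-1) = ((1 11 9 10 2 5)(4 7))^(-1) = (1 5 2 10 9 11)(4 7)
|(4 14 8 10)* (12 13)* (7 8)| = 10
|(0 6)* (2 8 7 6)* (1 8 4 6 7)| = 4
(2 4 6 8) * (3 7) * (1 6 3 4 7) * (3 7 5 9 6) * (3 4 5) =(1 4 7 5 9 6 8 2 3) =[0, 4, 3, 1, 7, 9, 8, 5, 2, 6]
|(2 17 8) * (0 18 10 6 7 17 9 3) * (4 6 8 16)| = 35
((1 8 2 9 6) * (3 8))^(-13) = (1 6 9 2 8 3)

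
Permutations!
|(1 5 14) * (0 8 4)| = |(0 8 4)(1 5 14)| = 3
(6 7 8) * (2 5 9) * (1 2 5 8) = (1 2 8 6 7)(5 9) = [0, 2, 8, 3, 4, 9, 7, 1, 6, 5]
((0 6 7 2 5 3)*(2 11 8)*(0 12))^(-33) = ((0 6 7 11 8 2 5 3 12))^(-33) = (0 11 5)(2 12 7)(3 6 8)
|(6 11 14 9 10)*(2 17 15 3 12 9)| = 10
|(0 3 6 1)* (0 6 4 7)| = 4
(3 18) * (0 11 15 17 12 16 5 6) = (0 11 15 17 12 16 5 6)(3 18) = [11, 1, 2, 18, 4, 6, 0, 7, 8, 9, 10, 15, 16, 13, 14, 17, 5, 12, 3]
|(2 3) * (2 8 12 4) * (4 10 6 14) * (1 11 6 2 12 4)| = 12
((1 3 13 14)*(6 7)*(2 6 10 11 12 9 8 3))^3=((1 2 6 7 10 11 12 9 8 3 13 14))^3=(1 7 12 3)(2 10 9 13)(6 11 8 14)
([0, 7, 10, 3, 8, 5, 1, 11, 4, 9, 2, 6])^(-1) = [0, 6, 10, 3, 8, 5, 11, 1, 4, 9, 2, 7]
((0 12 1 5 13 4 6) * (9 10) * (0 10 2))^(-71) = (0 2 9 10 6 4 13 5 1 12)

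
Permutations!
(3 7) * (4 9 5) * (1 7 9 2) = (1 7 3 9 5 4 2) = [0, 7, 1, 9, 2, 4, 6, 3, 8, 5]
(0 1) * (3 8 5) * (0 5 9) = [1, 5, 2, 8, 4, 3, 6, 7, 9, 0] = (0 1 5 3 8 9)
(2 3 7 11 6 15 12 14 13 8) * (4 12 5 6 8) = (2 3 7 11 8)(4 12 14 13)(5 6 15) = [0, 1, 3, 7, 12, 6, 15, 11, 2, 9, 10, 8, 14, 4, 13, 5]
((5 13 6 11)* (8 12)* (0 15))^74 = (15)(5 6)(11 13)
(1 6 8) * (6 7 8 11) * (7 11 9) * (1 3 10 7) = (1 11 6 9)(3 10 7 8) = [0, 11, 2, 10, 4, 5, 9, 8, 3, 1, 7, 6]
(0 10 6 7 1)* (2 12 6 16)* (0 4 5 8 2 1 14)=[10, 4, 12, 3, 5, 8, 7, 14, 2, 9, 16, 11, 6, 13, 0, 15, 1]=(0 10 16 1 4 5 8 2 12 6 7 14)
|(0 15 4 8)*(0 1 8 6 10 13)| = |(0 15 4 6 10 13)(1 8)| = 6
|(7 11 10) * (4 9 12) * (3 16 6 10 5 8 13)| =|(3 16 6 10 7 11 5 8 13)(4 9 12)| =9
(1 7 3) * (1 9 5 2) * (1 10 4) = (1 7 3 9 5 2 10 4) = [0, 7, 10, 9, 1, 2, 6, 3, 8, 5, 4]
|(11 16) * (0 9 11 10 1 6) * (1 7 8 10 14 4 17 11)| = |(0 9 1 6)(4 17 11 16 14)(7 8 10)| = 60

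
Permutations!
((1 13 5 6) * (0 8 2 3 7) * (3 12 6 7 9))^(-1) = (0 7 5 13 1 6 12 2 8)(3 9) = ((0 8 2 12 6 1 13 5 7)(3 9))^(-1)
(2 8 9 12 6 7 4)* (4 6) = (2 8 9 12 4)(6 7) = [0, 1, 8, 3, 2, 5, 7, 6, 9, 12, 10, 11, 4]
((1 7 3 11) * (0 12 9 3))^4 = (0 11 12 1 9 7 3)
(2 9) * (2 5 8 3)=(2 9 5 8 3)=[0, 1, 9, 2, 4, 8, 6, 7, 3, 5]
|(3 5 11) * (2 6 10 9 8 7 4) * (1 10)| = |(1 10 9 8 7 4 2 6)(3 5 11)| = 24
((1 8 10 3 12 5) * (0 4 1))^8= ((0 4 1 8 10 3 12 5))^8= (12)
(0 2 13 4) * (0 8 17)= (0 2 13 4 8 17)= [2, 1, 13, 3, 8, 5, 6, 7, 17, 9, 10, 11, 12, 4, 14, 15, 16, 0]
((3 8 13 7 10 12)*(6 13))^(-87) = (3 7 8 10 6 12 13)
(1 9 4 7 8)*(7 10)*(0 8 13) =(0 8 1 9 4 10 7 13) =[8, 9, 2, 3, 10, 5, 6, 13, 1, 4, 7, 11, 12, 0]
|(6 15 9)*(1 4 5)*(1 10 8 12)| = 6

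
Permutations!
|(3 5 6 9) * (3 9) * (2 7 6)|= 5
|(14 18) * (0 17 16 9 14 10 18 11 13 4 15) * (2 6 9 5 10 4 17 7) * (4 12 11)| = 8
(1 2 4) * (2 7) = (1 7 2 4) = [0, 7, 4, 3, 1, 5, 6, 2]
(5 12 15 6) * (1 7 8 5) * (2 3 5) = (1 7 8 2 3 5 12 15 6) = [0, 7, 3, 5, 4, 12, 1, 8, 2, 9, 10, 11, 15, 13, 14, 6]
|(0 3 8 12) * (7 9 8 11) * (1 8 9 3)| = |(0 1 8 12)(3 11 7)| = 12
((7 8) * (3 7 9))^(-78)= (3 8)(7 9)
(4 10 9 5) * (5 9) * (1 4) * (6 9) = (1 4 10 5)(6 9) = [0, 4, 2, 3, 10, 1, 9, 7, 8, 6, 5]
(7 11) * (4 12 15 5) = (4 12 15 5)(7 11) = [0, 1, 2, 3, 12, 4, 6, 11, 8, 9, 10, 7, 15, 13, 14, 5]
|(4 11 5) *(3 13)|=6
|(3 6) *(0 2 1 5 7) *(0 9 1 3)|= |(0 2 3 6)(1 5 7 9)|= 4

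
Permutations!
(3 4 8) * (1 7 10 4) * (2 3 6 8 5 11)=[0, 7, 3, 1, 5, 11, 8, 10, 6, 9, 4, 2]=(1 7 10 4 5 11 2 3)(6 8)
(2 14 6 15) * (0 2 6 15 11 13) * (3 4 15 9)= (0 2 14 9 3 4 15 6 11 13)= [2, 1, 14, 4, 15, 5, 11, 7, 8, 3, 10, 13, 12, 0, 9, 6]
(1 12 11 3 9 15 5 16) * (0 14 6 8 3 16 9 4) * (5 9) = (0 14 6 8 3 4)(1 12 11 16)(9 15) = [14, 12, 2, 4, 0, 5, 8, 7, 3, 15, 10, 16, 11, 13, 6, 9, 1]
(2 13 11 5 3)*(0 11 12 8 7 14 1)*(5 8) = (0 11 8 7 14 1)(2 13 12 5 3) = [11, 0, 13, 2, 4, 3, 6, 14, 7, 9, 10, 8, 5, 12, 1]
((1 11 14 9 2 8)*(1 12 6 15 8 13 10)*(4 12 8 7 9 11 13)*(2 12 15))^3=(2 7 6 15 12 4 9)(11 14)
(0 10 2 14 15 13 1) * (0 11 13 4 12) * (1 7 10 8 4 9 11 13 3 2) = (0 8 4 12)(1 13 7 10)(2 14 15 9 11 3) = [8, 13, 14, 2, 12, 5, 6, 10, 4, 11, 1, 3, 0, 7, 15, 9]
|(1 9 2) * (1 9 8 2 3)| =|(1 8 2 9 3)| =5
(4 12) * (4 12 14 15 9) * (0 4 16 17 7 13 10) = (0 4 14 15 9 16 17 7 13 10) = [4, 1, 2, 3, 14, 5, 6, 13, 8, 16, 0, 11, 12, 10, 15, 9, 17, 7]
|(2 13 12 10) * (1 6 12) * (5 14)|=6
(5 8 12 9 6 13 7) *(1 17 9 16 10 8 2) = (1 17 9 6 13 7 5 2)(8 12 16 10) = [0, 17, 1, 3, 4, 2, 13, 5, 12, 6, 8, 11, 16, 7, 14, 15, 10, 9]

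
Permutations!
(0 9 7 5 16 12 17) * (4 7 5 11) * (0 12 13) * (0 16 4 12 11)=(0 9 5 4 7)(11 12 17)(13 16)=[9, 1, 2, 3, 7, 4, 6, 0, 8, 5, 10, 12, 17, 16, 14, 15, 13, 11]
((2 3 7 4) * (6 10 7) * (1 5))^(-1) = (1 5)(2 4 7 10 6 3)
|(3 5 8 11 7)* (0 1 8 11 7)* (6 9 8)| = |(0 1 6 9 8 7 3 5 11)| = 9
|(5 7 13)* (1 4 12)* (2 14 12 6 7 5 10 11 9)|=|(1 4 6 7 13 10 11 9 2 14 12)|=11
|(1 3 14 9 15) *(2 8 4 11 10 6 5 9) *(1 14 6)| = |(1 3 6 5 9 15 14 2 8 4 11 10)| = 12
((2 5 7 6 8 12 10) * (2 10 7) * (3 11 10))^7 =(2 5)(3 11 10)(6 7 12 8)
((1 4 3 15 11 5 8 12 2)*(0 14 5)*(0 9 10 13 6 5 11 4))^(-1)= (0 1 2 12 8 5 6 13 10 9 11 14)(3 4 15)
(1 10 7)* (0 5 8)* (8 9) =(0 5 9 8)(1 10 7) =[5, 10, 2, 3, 4, 9, 6, 1, 0, 8, 7]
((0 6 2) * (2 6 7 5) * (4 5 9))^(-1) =((0 7 9 4 5 2))^(-1) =(0 2 5 4 9 7)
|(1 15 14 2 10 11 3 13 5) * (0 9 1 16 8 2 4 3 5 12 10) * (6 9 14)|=12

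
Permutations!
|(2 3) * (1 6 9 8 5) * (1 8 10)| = |(1 6 9 10)(2 3)(5 8)| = 4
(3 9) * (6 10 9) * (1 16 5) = (1 16 5)(3 6 10 9) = [0, 16, 2, 6, 4, 1, 10, 7, 8, 3, 9, 11, 12, 13, 14, 15, 5]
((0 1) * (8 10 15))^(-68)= (8 10 15)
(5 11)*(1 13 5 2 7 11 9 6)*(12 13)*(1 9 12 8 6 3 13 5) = [0, 8, 7, 13, 4, 12, 9, 11, 6, 3, 10, 2, 5, 1] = (1 8 6 9 3 13)(2 7 11)(5 12)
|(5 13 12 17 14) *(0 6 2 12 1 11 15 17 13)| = 11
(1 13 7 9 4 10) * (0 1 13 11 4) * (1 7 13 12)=(13)(0 7 9)(1 11 4 10 12)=[7, 11, 2, 3, 10, 5, 6, 9, 8, 0, 12, 4, 1, 13]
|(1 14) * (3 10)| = |(1 14)(3 10)| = 2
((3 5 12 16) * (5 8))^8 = (3 12 8 16 5)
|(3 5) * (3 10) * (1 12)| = |(1 12)(3 5 10)| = 6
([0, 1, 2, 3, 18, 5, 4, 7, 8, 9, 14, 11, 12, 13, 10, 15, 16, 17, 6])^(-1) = [0, 1, 2, 3, 6, 5, 18, 7, 8, 9, 14, 11, 12, 13, 10, 15, 16, 17, 4]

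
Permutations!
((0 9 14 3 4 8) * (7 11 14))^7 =((0 9 7 11 14 3 4 8))^7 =(0 8 4 3 14 11 7 9)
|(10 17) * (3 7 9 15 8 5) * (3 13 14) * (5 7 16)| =|(3 16 5 13 14)(7 9 15 8)(10 17)| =20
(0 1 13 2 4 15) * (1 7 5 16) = [7, 13, 4, 3, 15, 16, 6, 5, 8, 9, 10, 11, 12, 2, 14, 0, 1] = (0 7 5 16 1 13 2 4 15)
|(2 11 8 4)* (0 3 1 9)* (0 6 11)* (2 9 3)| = |(0 2)(1 3)(4 9 6 11 8)| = 10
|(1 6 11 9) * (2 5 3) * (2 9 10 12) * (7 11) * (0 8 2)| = 12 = |(0 8 2 5 3 9 1 6 7 11 10 12)|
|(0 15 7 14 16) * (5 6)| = |(0 15 7 14 16)(5 6)| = 10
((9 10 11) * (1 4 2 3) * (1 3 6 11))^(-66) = (1 11 4 9 2 10 6)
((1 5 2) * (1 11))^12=(11)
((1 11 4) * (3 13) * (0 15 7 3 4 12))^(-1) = ((0 15 7 3 13 4 1 11 12))^(-1) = (0 12 11 1 4 13 3 7 15)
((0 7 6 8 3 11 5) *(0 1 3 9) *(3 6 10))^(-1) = (0 9 8 6 1 5 11 3 10 7)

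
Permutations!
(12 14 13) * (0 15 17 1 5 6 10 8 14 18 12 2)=(0 15 17 1 5 6 10 8 14 13 2)(12 18)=[15, 5, 0, 3, 4, 6, 10, 7, 14, 9, 8, 11, 18, 2, 13, 17, 16, 1, 12]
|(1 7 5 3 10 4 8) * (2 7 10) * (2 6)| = 20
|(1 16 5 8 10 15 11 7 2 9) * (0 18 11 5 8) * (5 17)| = 13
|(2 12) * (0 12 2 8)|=|(0 12 8)|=3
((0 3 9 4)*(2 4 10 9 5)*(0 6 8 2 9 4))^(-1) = ((0 3 5 9 10 4 6 8 2))^(-1) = (0 2 8 6 4 10 9 5 3)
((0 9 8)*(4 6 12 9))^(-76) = (0 6 9)(4 12 8)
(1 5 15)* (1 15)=(15)(1 5)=[0, 5, 2, 3, 4, 1, 6, 7, 8, 9, 10, 11, 12, 13, 14, 15]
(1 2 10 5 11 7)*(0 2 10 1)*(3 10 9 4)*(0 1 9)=(0 2 9 4 3 10 5 11 7 1)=[2, 0, 9, 10, 3, 11, 6, 1, 8, 4, 5, 7]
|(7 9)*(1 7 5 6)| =|(1 7 9 5 6)| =5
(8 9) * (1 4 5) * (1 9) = (1 4 5 9 8) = [0, 4, 2, 3, 5, 9, 6, 7, 1, 8]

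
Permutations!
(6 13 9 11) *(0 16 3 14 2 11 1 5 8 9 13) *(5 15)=(0 16 3 14 2 11 6)(1 15 5 8 9)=[16, 15, 11, 14, 4, 8, 0, 7, 9, 1, 10, 6, 12, 13, 2, 5, 3]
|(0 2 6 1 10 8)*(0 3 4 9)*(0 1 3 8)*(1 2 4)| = |(0 4 9 2 6 3 1 10)| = 8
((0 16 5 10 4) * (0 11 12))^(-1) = ((0 16 5 10 4 11 12))^(-1) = (0 12 11 4 10 5 16)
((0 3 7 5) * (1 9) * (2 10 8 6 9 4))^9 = (0 3 7 5)(1 2 8 9 4 10 6)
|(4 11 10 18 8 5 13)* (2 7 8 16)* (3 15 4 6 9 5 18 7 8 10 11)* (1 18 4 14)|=|(1 18 16 2 8 4 3 15 14)(5 13 6 9)(7 10)|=36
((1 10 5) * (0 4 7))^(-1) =(0 7 4)(1 5 10)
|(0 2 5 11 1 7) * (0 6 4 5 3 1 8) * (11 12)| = 11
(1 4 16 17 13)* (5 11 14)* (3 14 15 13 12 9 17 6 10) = (1 4 16 6 10 3 14 5 11 15 13)(9 17 12) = [0, 4, 2, 14, 16, 11, 10, 7, 8, 17, 3, 15, 9, 1, 5, 13, 6, 12]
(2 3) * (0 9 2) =(0 9 2 3) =[9, 1, 3, 0, 4, 5, 6, 7, 8, 2]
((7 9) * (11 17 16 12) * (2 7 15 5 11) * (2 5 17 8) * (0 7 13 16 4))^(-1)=((0 7 9 15 17 4)(2 13 16 12 5 11 8))^(-1)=(0 4 17 15 9 7)(2 8 11 5 12 16 13)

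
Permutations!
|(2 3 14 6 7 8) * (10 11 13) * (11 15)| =12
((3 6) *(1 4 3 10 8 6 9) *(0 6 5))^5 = ((0 6 10 8 5)(1 4 3 9))^5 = (10)(1 4 3 9)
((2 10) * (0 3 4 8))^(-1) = (0 8 4 3)(2 10)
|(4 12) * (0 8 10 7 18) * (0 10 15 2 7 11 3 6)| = 10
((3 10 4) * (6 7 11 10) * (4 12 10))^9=((3 6 7 11 4)(10 12))^9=(3 4 11 7 6)(10 12)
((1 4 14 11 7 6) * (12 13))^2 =((1 4 14 11 7 6)(12 13))^2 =(1 14 7)(4 11 6)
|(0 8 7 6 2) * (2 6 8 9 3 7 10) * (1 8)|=|(0 9 3 7 1 8 10 2)|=8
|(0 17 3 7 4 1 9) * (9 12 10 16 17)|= 8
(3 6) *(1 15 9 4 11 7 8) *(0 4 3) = (0 4 11 7 8 1 15 9 3 6) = [4, 15, 2, 6, 11, 5, 0, 8, 1, 3, 10, 7, 12, 13, 14, 9]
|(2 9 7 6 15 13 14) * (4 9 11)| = |(2 11 4 9 7 6 15 13 14)| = 9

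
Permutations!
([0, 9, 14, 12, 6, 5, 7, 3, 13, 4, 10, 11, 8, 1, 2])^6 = [0, 12, 2, 4, 13, 5, 1, 9, 7, 8, 10, 11, 6, 3, 14]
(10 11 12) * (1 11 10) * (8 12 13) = [0, 11, 2, 3, 4, 5, 6, 7, 12, 9, 10, 13, 1, 8] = (1 11 13 8 12)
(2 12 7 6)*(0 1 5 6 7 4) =(0 1 5 6 2 12 4) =[1, 5, 12, 3, 0, 6, 2, 7, 8, 9, 10, 11, 4]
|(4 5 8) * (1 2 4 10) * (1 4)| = |(1 2)(4 5 8 10)| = 4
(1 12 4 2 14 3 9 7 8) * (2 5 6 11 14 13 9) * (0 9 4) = (0 9 7 8 1 12)(2 13 4 5 6 11 14 3) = [9, 12, 13, 2, 5, 6, 11, 8, 1, 7, 10, 14, 0, 4, 3]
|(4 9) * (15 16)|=2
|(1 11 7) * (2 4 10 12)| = |(1 11 7)(2 4 10 12)| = 12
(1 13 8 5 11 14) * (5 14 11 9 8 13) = (1 5 9 8 14) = [0, 5, 2, 3, 4, 9, 6, 7, 14, 8, 10, 11, 12, 13, 1]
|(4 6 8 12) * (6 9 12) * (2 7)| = 6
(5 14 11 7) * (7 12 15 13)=(5 14 11 12 15 13 7)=[0, 1, 2, 3, 4, 14, 6, 5, 8, 9, 10, 12, 15, 7, 11, 13]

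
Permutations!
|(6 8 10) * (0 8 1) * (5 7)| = 10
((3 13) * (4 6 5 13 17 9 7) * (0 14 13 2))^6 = (0 7 14 4 13 6 3 5 17 2 9)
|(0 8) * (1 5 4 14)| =|(0 8)(1 5 4 14)| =4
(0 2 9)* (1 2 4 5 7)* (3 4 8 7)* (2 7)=[8, 7, 9, 4, 5, 3, 6, 1, 2, 0]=(0 8 2 9)(1 7)(3 4 5)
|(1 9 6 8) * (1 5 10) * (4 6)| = |(1 9 4 6 8 5 10)| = 7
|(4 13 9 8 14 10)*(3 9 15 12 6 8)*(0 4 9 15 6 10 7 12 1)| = 13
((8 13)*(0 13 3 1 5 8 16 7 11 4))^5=(0 4 11 7 16 13)(1 5 8 3)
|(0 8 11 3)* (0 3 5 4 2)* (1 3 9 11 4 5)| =4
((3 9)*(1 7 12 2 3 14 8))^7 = ((1 7 12 2 3 9 14 8))^7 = (1 8 14 9 3 2 12 7)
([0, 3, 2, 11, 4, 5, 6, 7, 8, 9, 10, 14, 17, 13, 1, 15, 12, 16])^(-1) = (1 14 11 3)(12 16 17)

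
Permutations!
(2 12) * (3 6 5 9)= (2 12)(3 6 5 9)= [0, 1, 12, 6, 4, 9, 5, 7, 8, 3, 10, 11, 2]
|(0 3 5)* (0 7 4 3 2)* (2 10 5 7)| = 12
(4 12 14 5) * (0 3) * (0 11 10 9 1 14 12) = (0 3 11 10 9 1 14 5 4) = [3, 14, 2, 11, 0, 4, 6, 7, 8, 1, 9, 10, 12, 13, 5]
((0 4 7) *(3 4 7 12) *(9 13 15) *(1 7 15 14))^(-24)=((0 15 9 13 14 1 7)(3 4 12))^(-24)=(0 14 15 1 9 7 13)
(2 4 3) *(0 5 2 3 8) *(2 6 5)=[2, 1, 4, 3, 8, 6, 5, 7, 0]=(0 2 4 8)(5 6)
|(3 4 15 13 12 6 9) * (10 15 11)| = 9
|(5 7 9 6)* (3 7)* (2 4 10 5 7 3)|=12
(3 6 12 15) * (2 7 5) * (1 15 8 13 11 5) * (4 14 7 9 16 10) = [0, 15, 9, 6, 14, 2, 12, 1, 13, 16, 4, 5, 8, 11, 7, 3, 10] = (1 15 3 6 12 8 13 11 5 2 9 16 10 4 14 7)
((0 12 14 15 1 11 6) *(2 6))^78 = ((0 12 14 15 1 11 2 6))^78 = (0 2 1 14)(6 11 15 12)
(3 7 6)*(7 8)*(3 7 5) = (3 8 5)(6 7) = [0, 1, 2, 8, 4, 3, 7, 6, 5]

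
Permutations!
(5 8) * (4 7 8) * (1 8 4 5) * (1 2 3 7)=(1 8 2 3 7 4)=[0, 8, 3, 7, 1, 5, 6, 4, 2]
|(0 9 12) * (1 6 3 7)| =|(0 9 12)(1 6 3 7)| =12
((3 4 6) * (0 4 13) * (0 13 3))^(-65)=((13)(0 4 6))^(-65)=(13)(0 4 6)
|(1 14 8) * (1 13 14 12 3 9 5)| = |(1 12 3 9 5)(8 13 14)| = 15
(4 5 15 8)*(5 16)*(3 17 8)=(3 17 8 4 16 5 15)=[0, 1, 2, 17, 16, 15, 6, 7, 4, 9, 10, 11, 12, 13, 14, 3, 5, 8]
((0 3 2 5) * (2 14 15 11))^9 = (0 14 11 5 3 15 2)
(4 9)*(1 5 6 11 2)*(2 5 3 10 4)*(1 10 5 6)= (1 3 5)(2 10 4 9)(6 11)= [0, 3, 10, 5, 9, 1, 11, 7, 8, 2, 4, 6]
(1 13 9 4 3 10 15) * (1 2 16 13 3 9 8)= (1 3 10 15 2 16 13 8)(4 9)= [0, 3, 16, 10, 9, 5, 6, 7, 1, 4, 15, 11, 12, 8, 14, 2, 13]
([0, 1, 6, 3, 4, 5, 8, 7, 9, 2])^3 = (2 9 8 6)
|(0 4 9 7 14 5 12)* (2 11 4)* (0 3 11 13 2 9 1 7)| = |(0 9)(1 7 14 5 12 3 11 4)(2 13)| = 8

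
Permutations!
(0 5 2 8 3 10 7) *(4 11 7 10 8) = [5, 1, 4, 8, 11, 2, 6, 0, 3, 9, 10, 7] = (0 5 2 4 11 7)(3 8)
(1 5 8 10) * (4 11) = (1 5 8 10)(4 11) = [0, 5, 2, 3, 11, 8, 6, 7, 10, 9, 1, 4]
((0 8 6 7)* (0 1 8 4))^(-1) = (0 4)(1 7 6 8) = ((0 4)(1 8 6 7))^(-1)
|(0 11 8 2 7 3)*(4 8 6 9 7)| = 6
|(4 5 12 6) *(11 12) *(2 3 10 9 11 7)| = 10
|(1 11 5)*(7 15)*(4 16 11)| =|(1 4 16 11 5)(7 15)| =10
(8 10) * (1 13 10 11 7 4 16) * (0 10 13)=(0 10 8 11 7 4 16 1)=[10, 0, 2, 3, 16, 5, 6, 4, 11, 9, 8, 7, 12, 13, 14, 15, 1]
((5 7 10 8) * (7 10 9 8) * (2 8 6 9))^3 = ((2 8 5 10 7)(6 9))^3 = (2 10 8 7 5)(6 9)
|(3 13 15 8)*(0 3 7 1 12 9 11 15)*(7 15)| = |(0 3 13)(1 12 9 11 7)(8 15)| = 30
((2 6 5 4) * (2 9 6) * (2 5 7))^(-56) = (2 6 4)(5 7 9)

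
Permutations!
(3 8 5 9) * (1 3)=(1 3 8 5 9)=[0, 3, 2, 8, 4, 9, 6, 7, 5, 1]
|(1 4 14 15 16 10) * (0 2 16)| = 8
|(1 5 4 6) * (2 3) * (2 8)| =12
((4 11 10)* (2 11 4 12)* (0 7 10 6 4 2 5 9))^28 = ((0 7 10 12 5 9)(2 11 6 4))^28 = (0 5 10)(7 9 12)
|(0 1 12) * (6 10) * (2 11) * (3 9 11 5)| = |(0 1 12)(2 5 3 9 11)(6 10)| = 30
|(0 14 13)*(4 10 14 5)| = 6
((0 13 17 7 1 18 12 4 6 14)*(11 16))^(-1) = (0 14 6 4 12 18 1 7 17 13)(11 16)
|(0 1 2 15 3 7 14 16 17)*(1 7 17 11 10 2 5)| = 10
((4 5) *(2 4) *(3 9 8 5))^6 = ((2 4 3 9 8 5))^6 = (9)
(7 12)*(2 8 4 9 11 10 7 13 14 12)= (2 8 4 9 11 10 7)(12 13 14)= [0, 1, 8, 3, 9, 5, 6, 2, 4, 11, 7, 10, 13, 14, 12]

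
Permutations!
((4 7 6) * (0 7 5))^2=((0 7 6 4 5))^2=(0 6 5 7 4)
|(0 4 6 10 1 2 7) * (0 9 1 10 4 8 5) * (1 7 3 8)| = |(10)(0 1 2 3 8 5)(4 6)(7 9)| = 6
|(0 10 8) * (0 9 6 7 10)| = |(6 7 10 8 9)| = 5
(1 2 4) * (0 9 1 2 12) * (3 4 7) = (0 9 1 12)(2 7 3 4) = [9, 12, 7, 4, 2, 5, 6, 3, 8, 1, 10, 11, 0]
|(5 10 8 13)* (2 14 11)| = |(2 14 11)(5 10 8 13)| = 12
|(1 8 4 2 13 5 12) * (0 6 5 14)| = 10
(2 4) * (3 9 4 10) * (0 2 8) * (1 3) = [2, 3, 10, 9, 8, 5, 6, 7, 0, 4, 1] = (0 2 10 1 3 9 4 8)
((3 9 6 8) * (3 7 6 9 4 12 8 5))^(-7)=(12)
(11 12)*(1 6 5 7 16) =(1 6 5 7 16)(11 12) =[0, 6, 2, 3, 4, 7, 5, 16, 8, 9, 10, 12, 11, 13, 14, 15, 1]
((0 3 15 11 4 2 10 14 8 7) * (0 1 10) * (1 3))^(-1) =(0 2 4 11 15 3 7 8 14 10 1)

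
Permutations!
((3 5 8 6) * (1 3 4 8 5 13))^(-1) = (1 13 3)(4 6 8)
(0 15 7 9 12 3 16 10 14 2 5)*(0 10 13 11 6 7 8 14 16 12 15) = (2 5 10 16 13 11 6 7 9 15 8 14)(3 12) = [0, 1, 5, 12, 4, 10, 7, 9, 14, 15, 16, 6, 3, 11, 2, 8, 13]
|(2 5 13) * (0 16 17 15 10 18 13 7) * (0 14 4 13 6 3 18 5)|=33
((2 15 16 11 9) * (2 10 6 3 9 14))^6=((2 15 16 11 14)(3 9 10 6))^6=(2 15 16 11 14)(3 10)(6 9)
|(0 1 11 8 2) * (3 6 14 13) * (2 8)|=|(0 1 11 2)(3 6 14 13)|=4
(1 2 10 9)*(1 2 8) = [0, 8, 10, 3, 4, 5, 6, 7, 1, 2, 9] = (1 8)(2 10 9)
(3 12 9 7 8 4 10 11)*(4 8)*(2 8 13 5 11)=(2 8 13 5 11 3 12 9 7 4 10)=[0, 1, 8, 12, 10, 11, 6, 4, 13, 7, 2, 3, 9, 5]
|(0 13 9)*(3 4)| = 6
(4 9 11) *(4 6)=(4 9 11 6)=[0, 1, 2, 3, 9, 5, 4, 7, 8, 11, 10, 6]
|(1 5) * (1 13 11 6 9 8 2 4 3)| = |(1 5 13 11 6 9 8 2 4 3)| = 10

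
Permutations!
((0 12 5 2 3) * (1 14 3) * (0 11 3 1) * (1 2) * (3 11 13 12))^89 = ((0 3 13 12 5 1 14 2))^89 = (0 3 13 12 5 1 14 2)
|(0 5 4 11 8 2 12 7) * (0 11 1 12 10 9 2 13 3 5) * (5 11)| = |(1 12 7 5 4)(2 10 9)(3 11 8 13)| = 60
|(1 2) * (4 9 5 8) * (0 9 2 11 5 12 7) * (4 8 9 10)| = 10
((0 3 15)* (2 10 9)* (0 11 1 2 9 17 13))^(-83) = (0 17 2 11 3 13 10 1 15)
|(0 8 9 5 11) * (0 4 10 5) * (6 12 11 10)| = |(0 8 9)(4 6 12 11)(5 10)| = 12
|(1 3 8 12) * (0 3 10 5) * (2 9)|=14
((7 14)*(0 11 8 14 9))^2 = (0 8 7)(9 11 14)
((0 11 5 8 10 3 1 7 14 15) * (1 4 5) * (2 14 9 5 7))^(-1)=((0 11 1 2 14 15)(3 4 7 9 5 8 10))^(-1)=(0 15 14 2 1 11)(3 10 8 5 9 7 4)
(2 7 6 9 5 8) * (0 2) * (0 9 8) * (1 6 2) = (0 1 6 8 9 5)(2 7) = [1, 6, 7, 3, 4, 0, 8, 2, 9, 5]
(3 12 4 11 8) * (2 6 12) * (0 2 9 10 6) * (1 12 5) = (0 2)(1 12 4 11 8 3 9 10 6 5) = [2, 12, 0, 9, 11, 1, 5, 7, 3, 10, 6, 8, 4]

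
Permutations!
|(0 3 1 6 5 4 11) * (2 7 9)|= 21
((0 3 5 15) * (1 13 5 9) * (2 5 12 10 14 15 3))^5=((0 2 5 3 9 1 13 12 10 14 15))^5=(0 1 15 9 14 3 10 5 12 2 13)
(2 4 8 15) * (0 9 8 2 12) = (0 9 8 15 12)(2 4) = [9, 1, 4, 3, 2, 5, 6, 7, 15, 8, 10, 11, 0, 13, 14, 12]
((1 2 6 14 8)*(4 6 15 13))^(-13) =(1 13 14 2 4 8 15 6)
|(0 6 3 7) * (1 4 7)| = 6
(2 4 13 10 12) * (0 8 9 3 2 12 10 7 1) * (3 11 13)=(0 8 9 11 13 7 1)(2 4 3)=[8, 0, 4, 2, 3, 5, 6, 1, 9, 11, 10, 13, 12, 7]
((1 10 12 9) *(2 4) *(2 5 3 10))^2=((1 2 4 5 3 10 12 9))^2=(1 4 3 12)(2 5 10 9)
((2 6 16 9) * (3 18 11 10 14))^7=(2 9 16 6)(3 11 14 18 10)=((2 6 16 9)(3 18 11 10 14))^7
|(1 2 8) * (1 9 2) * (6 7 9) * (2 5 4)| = 7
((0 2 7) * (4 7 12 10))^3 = (0 10)(2 4)(7 12)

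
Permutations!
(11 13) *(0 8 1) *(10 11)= [8, 0, 2, 3, 4, 5, 6, 7, 1, 9, 11, 13, 12, 10]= (0 8 1)(10 11 13)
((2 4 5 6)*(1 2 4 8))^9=((1 2 8)(4 5 6))^9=(8)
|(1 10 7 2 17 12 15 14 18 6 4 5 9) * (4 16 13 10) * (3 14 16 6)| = 24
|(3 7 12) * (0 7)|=4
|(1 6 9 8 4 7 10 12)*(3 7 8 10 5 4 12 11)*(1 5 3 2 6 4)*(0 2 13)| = 70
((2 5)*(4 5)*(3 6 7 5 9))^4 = (2 6 4 7 9 5 3)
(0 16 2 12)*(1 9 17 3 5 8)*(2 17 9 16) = [2, 16, 12, 5, 4, 8, 6, 7, 1, 9, 10, 11, 0, 13, 14, 15, 17, 3] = (0 2 12)(1 16 17 3 5 8)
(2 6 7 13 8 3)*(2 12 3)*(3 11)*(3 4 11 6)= (2 3 12 6 7 13 8)(4 11)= [0, 1, 3, 12, 11, 5, 7, 13, 2, 9, 10, 4, 6, 8]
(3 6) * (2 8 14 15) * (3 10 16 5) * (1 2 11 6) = (1 2 8 14 15 11 6 10 16 5 3) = [0, 2, 8, 1, 4, 3, 10, 7, 14, 9, 16, 6, 12, 13, 15, 11, 5]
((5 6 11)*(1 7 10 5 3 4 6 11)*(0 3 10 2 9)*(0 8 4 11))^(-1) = (0 5 10 11 3)(1 6 4 8 9 2 7)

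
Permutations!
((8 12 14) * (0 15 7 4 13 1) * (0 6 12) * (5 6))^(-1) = ((0 15 7 4 13 1 5 6 12 14 8))^(-1) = (0 8 14 12 6 5 1 13 4 7 15)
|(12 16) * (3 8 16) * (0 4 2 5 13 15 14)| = 28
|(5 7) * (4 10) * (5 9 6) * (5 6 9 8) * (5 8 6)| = 6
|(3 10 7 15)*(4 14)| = |(3 10 7 15)(4 14)| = 4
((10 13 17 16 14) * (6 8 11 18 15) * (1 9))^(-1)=((1 9)(6 8 11 18 15)(10 13 17 16 14))^(-1)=(1 9)(6 15 18 11 8)(10 14 16 17 13)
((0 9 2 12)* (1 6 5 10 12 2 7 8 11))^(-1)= ((0 9 7 8 11 1 6 5 10 12))^(-1)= (0 12 10 5 6 1 11 8 7 9)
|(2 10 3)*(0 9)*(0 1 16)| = |(0 9 1 16)(2 10 3)| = 12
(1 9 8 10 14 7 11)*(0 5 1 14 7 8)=(0 5 1 9)(7 11 14 8 10)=[5, 9, 2, 3, 4, 1, 6, 11, 10, 0, 7, 14, 12, 13, 8]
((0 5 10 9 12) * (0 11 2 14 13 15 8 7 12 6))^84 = (0 6 9 10 5)(2 8)(7 14)(11 15)(12 13)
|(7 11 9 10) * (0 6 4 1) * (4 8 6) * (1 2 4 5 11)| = 14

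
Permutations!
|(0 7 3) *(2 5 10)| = |(0 7 3)(2 5 10)| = 3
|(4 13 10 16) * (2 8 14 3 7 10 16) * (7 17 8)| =12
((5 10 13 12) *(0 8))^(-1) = (0 8)(5 12 13 10)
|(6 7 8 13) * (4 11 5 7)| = |(4 11 5 7 8 13 6)| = 7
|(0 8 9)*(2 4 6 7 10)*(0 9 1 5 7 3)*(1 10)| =21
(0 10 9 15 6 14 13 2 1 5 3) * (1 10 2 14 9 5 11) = [2, 11, 10, 0, 4, 3, 9, 7, 8, 15, 5, 1, 12, 14, 13, 6] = (0 2 10 5 3)(1 11)(6 9 15)(13 14)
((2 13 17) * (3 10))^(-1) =(2 17 13)(3 10)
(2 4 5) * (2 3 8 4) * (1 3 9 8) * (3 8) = (1 8 4 5 9 3) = [0, 8, 2, 1, 5, 9, 6, 7, 4, 3]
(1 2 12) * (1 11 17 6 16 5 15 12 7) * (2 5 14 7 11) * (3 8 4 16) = (1 5 15 12 2 11 17 6 3 8 4 16 14 7) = [0, 5, 11, 8, 16, 15, 3, 1, 4, 9, 10, 17, 2, 13, 7, 12, 14, 6]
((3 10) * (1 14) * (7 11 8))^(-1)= (1 14)(3 10)(7 8 11)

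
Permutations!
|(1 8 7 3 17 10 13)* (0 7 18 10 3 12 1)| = 8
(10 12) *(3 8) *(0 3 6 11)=(0 3 8 6 11)(10 12)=[3, 1, 2, 8, 4, 5, 11, 7, 6, 9, 12, 0, 10]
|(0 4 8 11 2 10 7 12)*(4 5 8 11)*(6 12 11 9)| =28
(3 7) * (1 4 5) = (1 4 5)(3 7) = [0, 4, 2, 7, 5, 1, 6, 3]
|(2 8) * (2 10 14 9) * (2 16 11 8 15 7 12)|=12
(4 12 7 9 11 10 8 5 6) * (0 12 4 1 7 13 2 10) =(0 12 13 2 10 8 5 6 1 7 9 11) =[12, 7, 10, 3, 4, 6, 1, 9, 5, 11, 8, 0, 13, 2]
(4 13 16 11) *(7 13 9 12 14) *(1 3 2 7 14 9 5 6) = (1 3 2 7 13 16 11 4 5 6)(9 12) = [0, 3, 7, 2, 5, 6, 1, 13, 8, 12, 10, 4, 9, 16, 14, 15, 11]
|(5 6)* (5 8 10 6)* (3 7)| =|(3 7)(6 8 10)| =6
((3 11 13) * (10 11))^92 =((3 10 11 13))^92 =(13)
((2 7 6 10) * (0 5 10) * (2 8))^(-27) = ((0 5 10 8 2 7 6))^(-27) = (0 5 10 8 2 7 6)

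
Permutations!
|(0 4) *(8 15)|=|(0 4)(8 15)|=2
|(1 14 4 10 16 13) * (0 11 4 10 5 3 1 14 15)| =|(0 11 4 5 3 1 15)(10 16 13 14)| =28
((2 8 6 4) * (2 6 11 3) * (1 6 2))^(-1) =(1 3 11 8 2 4 6)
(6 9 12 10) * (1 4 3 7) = [0, 4, 2, 7, 3, 5, 9, 1, 8, 12, 6, 11, 10] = (1 4 3 7)(6 9 12 10)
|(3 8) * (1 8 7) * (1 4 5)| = 6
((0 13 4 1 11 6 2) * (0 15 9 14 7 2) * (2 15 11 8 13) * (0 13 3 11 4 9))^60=((0 2 4 1 8 3 11 6 13 9 14 7 15))^60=(0 13 1 7 11 2 9 8 15 6 4 14 3)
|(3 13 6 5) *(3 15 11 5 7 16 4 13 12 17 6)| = 24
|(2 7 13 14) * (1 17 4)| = 12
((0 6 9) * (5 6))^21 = (0 5 6 9)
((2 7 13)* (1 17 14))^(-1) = (1 14 17)(2 13 7)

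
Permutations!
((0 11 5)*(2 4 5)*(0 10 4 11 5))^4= ((0 5 10 4)(2 11))^4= (11)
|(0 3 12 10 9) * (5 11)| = |(0 3 12 10 9)(5 11)| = 10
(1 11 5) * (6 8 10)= [0, 11, 2, 3, 4, 1, 8, 7, 10, 9, 6, 5]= (1 11 5)(6 8 10)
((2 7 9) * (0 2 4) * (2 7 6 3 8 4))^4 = (0 6)(2 4)(3 7)(8 9)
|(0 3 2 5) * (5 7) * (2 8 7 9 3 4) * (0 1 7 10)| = 21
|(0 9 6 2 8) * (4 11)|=10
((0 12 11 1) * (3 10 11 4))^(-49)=(12)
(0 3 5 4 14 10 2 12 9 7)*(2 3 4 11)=(0 4 14 10 3 5 11 2 12 9 7)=[4, 1, 12, 5, 14, 11, 6, 0, 8, 7, 3, 2, 9, 13, 10]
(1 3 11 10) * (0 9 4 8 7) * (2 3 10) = (0 9 4 8 7)(1 10)(2 3 11) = [9, 10, 3, 11, 8, 5, 6, 0, 7, 4, 1, 2]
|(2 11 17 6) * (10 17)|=|(2 11 10 17 6)|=5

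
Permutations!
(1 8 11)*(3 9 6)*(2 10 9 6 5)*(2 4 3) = [0, 8, 10, 6, 3, 4, 2, 7, 11, 5, 9, 1] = (1 8 11)(2 10 9 5 4 3 6)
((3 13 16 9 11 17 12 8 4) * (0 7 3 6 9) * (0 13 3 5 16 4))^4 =(0 13 11)(4 17 7)(5 6 12)(8 16 9)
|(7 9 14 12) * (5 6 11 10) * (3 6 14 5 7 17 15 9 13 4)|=42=|(3 6 11 10 7 13 4)(5 14 12 17 15 9)|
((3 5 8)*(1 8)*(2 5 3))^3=(1 5 2 8)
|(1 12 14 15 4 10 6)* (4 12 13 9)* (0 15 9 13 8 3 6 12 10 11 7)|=36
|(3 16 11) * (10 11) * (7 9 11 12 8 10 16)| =12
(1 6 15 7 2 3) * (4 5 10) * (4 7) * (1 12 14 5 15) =(1 6)(2 3 12 14 5 10 7)(4 15) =[0, 6, 3, 12, 15, 10, 1, 2, 8, 9, 7, 11, 14, 13, 5, 4]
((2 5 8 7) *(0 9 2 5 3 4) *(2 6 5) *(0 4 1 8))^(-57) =((0 9 6 5)(1 8 7 2 3))^(-57) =(0 5 6 9)(1 2 8 3 7)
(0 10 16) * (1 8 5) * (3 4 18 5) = (0 10 16)(1 8 3 4 18 5) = [10, 8, 2, 4, 18, 1, 6, 7, 3, 9, 16, 11, 12, 13, 14, 15, 0, 17, 5]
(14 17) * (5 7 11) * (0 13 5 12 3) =(0 13 5 7 11 12 3)(14 17) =[13, 1, 2, 0, 4, 7, 6, 11, 8, 9, 10, 12, 3, 5, 17, 15, 16, 14]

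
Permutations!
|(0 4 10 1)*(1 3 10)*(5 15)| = |(0 4 1)(3 10)(5 15)| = 6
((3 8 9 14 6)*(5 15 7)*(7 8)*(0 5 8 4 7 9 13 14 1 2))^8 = ((0 5 15 4 7 8 13 14 6 3 9 1 2))^8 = (0 6 4 1 13 5 3 7 2 14 15 9 8)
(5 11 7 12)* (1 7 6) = (1 7 12 5 11 6) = [0, 7, 2, 3, 4, 11, 1, 12, 8, 9, 10, 6, 5]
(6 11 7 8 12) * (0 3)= (0 3)(6 11 7 8 12)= [3, 1, 2, 0, 4, 5, 11, 8, 12, 9, 10, 7, 6]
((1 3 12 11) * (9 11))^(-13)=(1 12 11 3 9)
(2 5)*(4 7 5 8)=(2 8 4 7 5)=[0, 1, 8, 3, 7, 2, 6, 5, 4]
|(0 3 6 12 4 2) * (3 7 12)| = 10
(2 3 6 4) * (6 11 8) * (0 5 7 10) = [5, 1, 3, 11, 2, 7, 4, 10, 6, 9, 0, 8] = (0 5 7 10)(2 3 11 8 6 4)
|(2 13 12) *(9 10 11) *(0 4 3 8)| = |(0 4 3 8)(2 13 12)(9 10 11)| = 12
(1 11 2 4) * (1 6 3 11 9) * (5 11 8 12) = [0, 9, 4, 8, 6, 11, 3, 7, 12, 1, 10, 2, 5] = (1 9)(2 4 6 3 8 12 5 11)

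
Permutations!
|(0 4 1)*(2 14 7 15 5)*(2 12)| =|(0 4 1)(2 14 7 15 5 12)| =6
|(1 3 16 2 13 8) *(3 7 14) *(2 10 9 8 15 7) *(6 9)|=|(1 2 13 15 7 14 3 16 10 6 9 8)|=12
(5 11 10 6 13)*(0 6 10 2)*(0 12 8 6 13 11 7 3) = (0 13 5 7 3)(2 12 8 6 11) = [13, 1, 12, 0, 4, 7, 11, 3, 6, 9, 10, 2, 8, 5]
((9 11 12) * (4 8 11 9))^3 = ((4 8 11 12))^3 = (4 12 11 8)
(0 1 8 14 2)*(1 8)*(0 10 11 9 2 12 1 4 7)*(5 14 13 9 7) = [8, 4, 10, 3, 5, 14, 6, 0, 13, 2, 11, 7, 1, 9, 12] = (0 8 13 9 2 10 11 7)(1 4 5 14 12)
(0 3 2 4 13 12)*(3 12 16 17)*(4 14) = (0 12)(2 14 4 13 16 17 3) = [12, 1, 14, 2, 13, 5, 6, 7, 8, 9, 10, 11, 0, 16, 4, 15, 17, 3]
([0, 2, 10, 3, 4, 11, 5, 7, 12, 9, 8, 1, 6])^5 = [0, 6, 5, 3, 4, 8, 10, 7, 1, 9, 11, 12, 2]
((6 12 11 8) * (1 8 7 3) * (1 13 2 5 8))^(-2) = ((2 5 8 6 12 11 7 3 13))^(-2) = (2 3 11 6 5 13 7 12 8)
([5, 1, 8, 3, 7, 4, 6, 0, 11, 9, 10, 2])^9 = (11)(0 5 4 7)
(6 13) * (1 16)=(1 16)(6 13)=[0, 16, 2, 3, 4, 5, 13, 7, 8, 9, 10, 11, 12, 6, 14, 15, 1]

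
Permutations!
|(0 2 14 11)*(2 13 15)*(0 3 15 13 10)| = 10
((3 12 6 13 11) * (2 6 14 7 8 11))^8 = (2 13 6)(3 14 8)(7 11 12)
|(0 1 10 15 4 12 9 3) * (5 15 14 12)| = |(0 1 10 14 12 9 3)(4 5 15)| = 21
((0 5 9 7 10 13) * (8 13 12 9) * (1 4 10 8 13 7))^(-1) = (0 13 5)(1 9 12 10 4)(7 8)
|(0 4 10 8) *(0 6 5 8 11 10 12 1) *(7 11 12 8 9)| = 11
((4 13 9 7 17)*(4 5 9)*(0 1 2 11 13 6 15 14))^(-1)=(0 14 15 6 4 13 11 2 1)(5 17 7 9)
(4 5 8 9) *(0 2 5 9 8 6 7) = (0 2 5 6 7)(4 9) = [2, 1, 5, 3, 9, 6, 7, 0, 8, 4]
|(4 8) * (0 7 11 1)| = 4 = |(0 7 11 1)(4 8)|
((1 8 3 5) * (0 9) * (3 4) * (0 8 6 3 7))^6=(0 9 8 4 7)(1 3)(5 6)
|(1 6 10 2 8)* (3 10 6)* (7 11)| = 10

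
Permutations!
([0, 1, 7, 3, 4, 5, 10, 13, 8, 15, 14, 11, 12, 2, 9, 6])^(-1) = [0, 1, 13, 3, 4, 5, 15, 2, 8, 14, 6, 11, 12, 7, 10, 9]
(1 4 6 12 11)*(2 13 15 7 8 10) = [0, 4, 13, 3, 6, 5, 12, 8, 10, 9, 2, 1, 11, 15, 14, 7] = (1 4 6 12 11)(2 13 15 7 8 10)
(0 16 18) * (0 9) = [16, 1, 2, 3, 4, 5, 6, 7, 8, 0, 10, 11, 12, 13, 14, 15, 18, 17, 9] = (0 16 18 9)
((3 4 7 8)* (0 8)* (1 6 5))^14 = (0 7 4 3 8)(1 5 6) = ((0 8 3 4 7)(1 6 5))^14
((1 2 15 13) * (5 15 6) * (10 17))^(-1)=(1 13 15 5 6 2)(10 17)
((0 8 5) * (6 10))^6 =(10)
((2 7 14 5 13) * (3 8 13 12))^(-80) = (14)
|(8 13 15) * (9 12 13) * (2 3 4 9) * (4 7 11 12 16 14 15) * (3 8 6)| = 22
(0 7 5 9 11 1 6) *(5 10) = (0 7 10 5 9 11 1 6) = [7, 6, 2, 3, 4, 9, 0, 10, 8, 11, 5, 1]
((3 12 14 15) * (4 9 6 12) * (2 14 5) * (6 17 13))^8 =((2 14 15 3 4 9 17 13 6 12 5))^8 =(2 6 9 15 5 13 4 14 12 17 3)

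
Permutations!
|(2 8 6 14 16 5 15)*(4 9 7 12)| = 28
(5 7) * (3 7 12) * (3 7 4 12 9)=[0, 1, 2, 4, 12, 9, 6, 5, 8, 3, 10, 11, 7]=(3 4 12 7 5 9)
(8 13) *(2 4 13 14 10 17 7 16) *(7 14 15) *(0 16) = (0 16 2 4 13 8 15 7)(10 17 14) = [16, 1, 4, 3, 13, 5, 6, 0, 15, 9, 17, 11, 12, 8, 10, 7, 2, 14]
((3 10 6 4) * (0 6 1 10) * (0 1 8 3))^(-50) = ((0 6 4)(1 10 8 3))^(-50) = (0 6 4)(1 8)(3 10)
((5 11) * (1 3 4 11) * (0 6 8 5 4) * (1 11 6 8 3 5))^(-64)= (11)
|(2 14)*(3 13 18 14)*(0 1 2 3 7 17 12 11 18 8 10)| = 13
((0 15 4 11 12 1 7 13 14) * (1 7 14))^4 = ((0 15 4 11 12 7 13 1 14))^4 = (0 12 14 11 1 4 13 15 7)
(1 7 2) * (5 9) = (1 7 2)(5 9) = [0, 7, 1, 3, 4, 9, 6, 2, 8, 5]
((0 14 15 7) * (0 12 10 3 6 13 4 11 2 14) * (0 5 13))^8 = (0 7 4 3 14 5 12 11 6 15 13 10 2)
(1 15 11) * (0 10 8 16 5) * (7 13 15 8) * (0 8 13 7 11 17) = (0 10 11 1 13 15 17)(5 8 16) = [10, 13, 2, 3, 4, 8, 6, 7, 16, 9, 11, 1, 12, 15, 14, 17, 5, 0]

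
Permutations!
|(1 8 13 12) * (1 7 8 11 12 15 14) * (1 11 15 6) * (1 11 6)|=9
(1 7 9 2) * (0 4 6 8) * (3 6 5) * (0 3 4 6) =[6, 7, 1, 0, 5, 4, 8, 9, 3, 2] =(0 6 8 3)(1 7 9 2)(4 5)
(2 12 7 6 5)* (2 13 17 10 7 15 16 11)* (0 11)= [11, 1, 12, 3, 4, 13, 5, 6, 8, 9, 7, 2, 15, 17, 14, 16, 0, 10]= (0 11 2 12 15 16)(5 13 17 10 7 6)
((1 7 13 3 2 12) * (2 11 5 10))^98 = ((1 7 13 3 11 5 10 2 12))^98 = (1 12 2 10 5 11 3 13 7)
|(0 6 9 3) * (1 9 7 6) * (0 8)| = 10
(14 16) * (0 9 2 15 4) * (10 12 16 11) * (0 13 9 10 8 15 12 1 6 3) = [10, 6, 12, 0, 13, 5, 3, 7, 15, 2, 1, 8, 16, 9, 11, 4, 14] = (0 10 1 6 3)(2 12 16 14 11 8 15 4 13 9)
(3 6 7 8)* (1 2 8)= (1 2 8 3 6 7)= [0, 2, 8, 6, 4, 5, 7, 1, 3]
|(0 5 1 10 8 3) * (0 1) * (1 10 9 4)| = 6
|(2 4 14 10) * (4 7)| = 5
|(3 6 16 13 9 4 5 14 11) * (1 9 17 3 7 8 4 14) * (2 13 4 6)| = 20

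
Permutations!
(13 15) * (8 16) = (8 16)(13 15) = [0, 1, 2, 3, 4, 5, 6, 7, 16, 9, 10, 11, 12, 15, 14, 13, 8]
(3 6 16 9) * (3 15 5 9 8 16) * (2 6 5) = [0, 1, 6, 5, 4, 9, 3, 7, 16, 15, 10, 11, 12, 13, 14, 2, 8] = (2 6 3 5 9 15)(8 16)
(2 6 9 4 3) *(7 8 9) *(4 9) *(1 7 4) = (9)(1 7 8)(2 6 4 3) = [0, 7, 6, 2, 3, 5, 4, 8, 1, 9]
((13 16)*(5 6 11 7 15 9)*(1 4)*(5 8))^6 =((1 4)(5 6 11 7 15 9 8)(13 16))^6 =(16)(5 8 9 15 7 11 6)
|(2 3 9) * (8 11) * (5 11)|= 3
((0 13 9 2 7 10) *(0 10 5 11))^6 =((0 13 9 2 7 5 11))^6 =(0 11 5 7 2 9 13)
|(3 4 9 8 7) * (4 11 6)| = 7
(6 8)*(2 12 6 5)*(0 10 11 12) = (0 10 11 12 6 8 5 2) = [10, 1, 0, 3, 4, 2, 8, 7, 5, 9, 11, 12, 6]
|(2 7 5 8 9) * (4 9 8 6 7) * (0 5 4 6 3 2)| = 8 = |(0 5 3 2 6 7 4 9)|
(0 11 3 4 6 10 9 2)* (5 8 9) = [11, 1, 0, 4, 6, 8, 10, 7, 9, 2, 5, 3] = (0 11 3 4 6 10 5 8 9 2)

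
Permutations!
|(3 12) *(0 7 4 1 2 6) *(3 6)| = |(0 7 4 1 2 3 12 6)| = 8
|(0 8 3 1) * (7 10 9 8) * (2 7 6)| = 9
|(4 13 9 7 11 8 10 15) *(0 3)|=|(0 3)(4 13 9 7 11 8 10 15)|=8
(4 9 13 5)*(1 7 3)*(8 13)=(1 7 3)(4 9 8 13 5)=[0, 7, 2, 1, 9, 4, 6, 3, 13, 8, 10, 11, 12, 5]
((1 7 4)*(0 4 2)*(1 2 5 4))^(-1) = ((0 1 7 5 4 2))^(-1) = (0 2 4 5 7 1)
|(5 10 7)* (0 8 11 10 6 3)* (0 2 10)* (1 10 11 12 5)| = 24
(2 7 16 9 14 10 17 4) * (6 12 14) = [0, 1, 7, 3, 2, 5, 12, 16, 8, 6, 17, 11, 14, 13, 10, 15, 9, 4] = (2 7 16 9 6 12 14 10 17 4)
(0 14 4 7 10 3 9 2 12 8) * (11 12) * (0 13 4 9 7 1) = (0 14 9 2 11 12 8 13 4 1)(3 7 10) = [14, 0, 11, 7, 1, 5, 6, 10, 13, 2, 3, 12, 8, 4, 9]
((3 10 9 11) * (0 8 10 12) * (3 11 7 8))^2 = ((0 3 12)(7 8 10 9))^2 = (0 12 3)(7 10)(8 9)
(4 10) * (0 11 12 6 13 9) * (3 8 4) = (0 11 12 6 13 9)(3 8 4 10) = [11, 1, 2, 8, 10, 5, 13, 7, 4, 0, 3, 12, 6, 9]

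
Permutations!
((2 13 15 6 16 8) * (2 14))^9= (2 15 16 14 13 6 8)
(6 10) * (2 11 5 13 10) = (2 11 5 13 10 6) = [0, 1, 11, 3, 4, 13, 2, 7, 8, 9, 6, 5, 12, 10]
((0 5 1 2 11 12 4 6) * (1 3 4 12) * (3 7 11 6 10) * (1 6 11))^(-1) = (12)(0 6 11 2 1 7 5)(3 10 4)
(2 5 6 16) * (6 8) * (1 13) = (1 13)(2 5 8 6 16) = [0, 13, 5, 3, 4, 8, 16, 7, 6, 9, 10, 11, 12, 1, 14, 15, 2]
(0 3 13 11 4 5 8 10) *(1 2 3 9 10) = [9, 2, 3, 13, 5, 8, 6, 7, 1, 10, 0, 4, 12, 11] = (0 9 10)(1 2 3 13 11 4 5 8)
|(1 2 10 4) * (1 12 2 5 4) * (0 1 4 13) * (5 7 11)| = 12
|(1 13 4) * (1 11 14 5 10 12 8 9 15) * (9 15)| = 10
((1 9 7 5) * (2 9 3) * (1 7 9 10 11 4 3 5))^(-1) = ((1 5 7)(2 10 11 4 3))^(-1) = (1 7 5)(2 3 4 11 10)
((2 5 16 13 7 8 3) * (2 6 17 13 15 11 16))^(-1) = ((2 5)(3 6 17 13 7 8)(11 16 15))^(-1) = (2 5)(3 8 7 13 17 6)(11 15 16)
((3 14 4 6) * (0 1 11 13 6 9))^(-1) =(0 9 4 14 3 6 13 11 1)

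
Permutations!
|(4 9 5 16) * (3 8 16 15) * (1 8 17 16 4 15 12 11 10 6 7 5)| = |(1 8 4 9)(3 17 16 15)(5 12 11 10 6 7)| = 12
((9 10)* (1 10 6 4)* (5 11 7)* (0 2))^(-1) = ((0 2)(1 10 9 6 4)(5 11 7))^(-1) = (0 2)(1 4 6 9 10)(5 7 11)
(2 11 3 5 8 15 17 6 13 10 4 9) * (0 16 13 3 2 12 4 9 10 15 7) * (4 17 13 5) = (0 16 5 8 7)(2 11)(3 4 10 9 12 17 6)(13 15) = [16, 1, 11, 4, 10, 8, 3, 0, 7, 12, 9, 2, 17, 15, 14, 13, 5, 6]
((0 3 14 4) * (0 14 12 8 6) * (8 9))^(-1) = ((0 3 12 9 8 6)(4 14))^(-1) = (0 6 8 9 12 3)(4 14)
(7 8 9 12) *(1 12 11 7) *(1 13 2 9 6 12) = (2 9 11 7 8 6 12 13) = [0, 1, 9, 3, 4, 5, 12, 8, 6, 11, 10, 7, 13, 2]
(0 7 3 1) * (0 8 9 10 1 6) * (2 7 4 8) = [4, 2, 7, 6, 8, 5, 0, 3, 9, 10, 1] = (0 4 8 9 10 1 2 7 3 6)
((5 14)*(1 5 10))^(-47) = (1 5 14 10)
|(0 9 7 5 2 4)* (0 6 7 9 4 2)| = 5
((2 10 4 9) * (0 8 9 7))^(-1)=((0 8 9 2 10 4 7))^(-1)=(0 7 4 10 2 9 8)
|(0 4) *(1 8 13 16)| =4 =|(0 4)(1 8 13 16)|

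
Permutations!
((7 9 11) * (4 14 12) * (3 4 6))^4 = ((3 4 14 12 6)(7 9 11))^4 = (3 6 12 14 4)(7 9 11)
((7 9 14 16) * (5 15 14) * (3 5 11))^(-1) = (3 11 9 7 16 14 15 5)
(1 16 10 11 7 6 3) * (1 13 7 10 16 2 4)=(16)(1 2 4)(3 13 7 6)(10 11)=[0, 2, 4, 13, 1, 5, 3, 6, 8, 9, 11, 10, 12, 7, 14, 15, 16]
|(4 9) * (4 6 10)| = 4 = |(4 9 6 10)|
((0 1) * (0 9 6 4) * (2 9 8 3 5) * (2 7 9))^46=(0 1 8 3 5 7 9 6 4)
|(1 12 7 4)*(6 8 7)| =6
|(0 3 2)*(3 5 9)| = 5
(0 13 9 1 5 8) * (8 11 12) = (0 13 9 1 5 11 12 8) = [13, 5, 2, 3, 4, 11, 6, 7, 0, 1, 10, 12, 8, 9]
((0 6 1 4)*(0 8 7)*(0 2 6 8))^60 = (0 6 8 1 7 4 2)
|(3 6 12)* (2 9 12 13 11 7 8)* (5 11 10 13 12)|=|(2 9 5 11 7 8)(3 6 12)(10 13)|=6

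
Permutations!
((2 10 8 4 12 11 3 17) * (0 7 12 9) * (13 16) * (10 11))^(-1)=((0 7 12 10 8 4 9)(2 11 3 17)(13 16))^(-1)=(0 9 4 8 10 12 7)(2 17 3 11)(13 16)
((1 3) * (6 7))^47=((1 3)(6 7))^47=(1 3)(6 7)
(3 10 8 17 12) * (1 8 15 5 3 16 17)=(1 8)(3 10 15 5)(12 16 17)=[0, 8, 2, 10, 4, 3, 6, 7, 1, 9, 15, 11, 16, 13, 14, 5, 17, 12]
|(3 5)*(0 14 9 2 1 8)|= |(0 14 9 2 1 8)(3 5)|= 6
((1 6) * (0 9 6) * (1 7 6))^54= (9)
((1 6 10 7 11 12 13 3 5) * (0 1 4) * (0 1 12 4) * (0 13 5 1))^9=((0 12 5 13 3 1 6 10 7 11 4))^9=(0 11 10 1 13 12 4 7 6 3 5)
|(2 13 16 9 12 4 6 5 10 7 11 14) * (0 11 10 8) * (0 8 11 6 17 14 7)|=24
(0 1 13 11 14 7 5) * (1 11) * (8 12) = (0 11 14 7 5)(1 13)(8 12) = [11, 13, 2, 3, 4, 0, 6, 5, 12, 9, 10, 14, 8, 1, 7]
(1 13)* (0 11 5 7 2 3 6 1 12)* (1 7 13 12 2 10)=[11, 12, 3, 6, 4, 13, 7, 10, 8, 9, 1, 5, 0, 2]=(0 11 5 13 2 3 6 7 10 1 12)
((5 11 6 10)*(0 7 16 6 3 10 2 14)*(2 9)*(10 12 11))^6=((0 7 16 6 9 2 14)(3 12 11)(5 10))^6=(0 14 2 9 6 16 7)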